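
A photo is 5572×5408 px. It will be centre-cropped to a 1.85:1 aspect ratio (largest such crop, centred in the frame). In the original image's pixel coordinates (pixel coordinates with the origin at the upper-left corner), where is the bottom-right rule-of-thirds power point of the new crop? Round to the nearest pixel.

(3715, 3206)

5572/5408 < 1.85/1, so the 1.85:1 crop keeps the full width 5572 and trims height to 5572 × 1/1.85 = 3011.89 px.
Top offset = (5408 − 3011.89)/2 = 1198.05 px; left offset = 0.
Bottom-right is two-thirds across and two-thirds down within the crop:
x = 0.00 + 2 × 5572.00/3 ≈ 3715; y = 1198.05 + 2 × 3011.89/3 ≈ 3206.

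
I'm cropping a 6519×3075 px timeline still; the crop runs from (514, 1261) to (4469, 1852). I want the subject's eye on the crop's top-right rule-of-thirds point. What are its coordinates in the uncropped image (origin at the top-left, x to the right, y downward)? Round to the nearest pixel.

Crop width = 4469 − 514 = 3955 px; one third is 1318.33 px.
Crop height = 1852 − 1261 = 591 px; one third is 197.00 px.
The top-right point is two-thirds across and one-third down within the crop:
x = 514 + 2 × 1318.33 ≈ 3151; y = 1261 + 1 × 197.00 ≈ 1458.

x = 3151 px, y = 1458 px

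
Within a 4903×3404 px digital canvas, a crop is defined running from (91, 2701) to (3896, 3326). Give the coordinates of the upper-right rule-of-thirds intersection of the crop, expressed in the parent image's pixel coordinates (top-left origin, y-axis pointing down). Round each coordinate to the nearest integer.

Crop width = 3896 − 91 = 3805 px; one third is 1268.33 px.
Crop height = 3326 − 2701 = 625 px; one third is 208.33 px.
The upper-right point is two-thirds across and one-third down within the crop:
x = 91 + 2 × 1268.33 ≈ 2628; y = 2701 + 1 × 208.33 ≈ 2909.

x = 2628 px, y = 2909 px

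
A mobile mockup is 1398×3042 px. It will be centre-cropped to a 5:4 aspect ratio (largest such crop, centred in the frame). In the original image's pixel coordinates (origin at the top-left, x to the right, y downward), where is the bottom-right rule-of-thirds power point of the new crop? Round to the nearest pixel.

x = 932 px, y = 1707 px

1398/3042 < 5/4, so the 5:4 crop keeps the full width 1398 and trims height to 1398 × 4/5 = 1118.40 px.
Top offset = (3042 − 1118.40)/2 = 961.80 px; left offset = 0.
Bottom-right is two-thirds across and two-thirds down within the crop:
x = 0.00 + 2 × 1398.00/3 ≈ 932; y = 961.80 + 2 × 1118.40/3 ≈ 1707.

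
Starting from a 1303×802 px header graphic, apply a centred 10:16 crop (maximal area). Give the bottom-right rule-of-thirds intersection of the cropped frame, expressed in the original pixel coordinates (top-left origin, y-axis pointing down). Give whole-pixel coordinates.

(735, 535)

1303/802 > 10/16, so the 10:16 crop keeps the full height 802 and trims width to 802 × 10/16 = 501.25 px.
Left offset = (1303 − 501.25)/2 = 400.88 px; top offset = 0.
Bottom-right is two-thirds across and two-thirds down within the crop:
x = 400.88 + 2 × 501.25/3 ≈ 735; y = 0.00 + 2 × 802.00/3 ≈ 535.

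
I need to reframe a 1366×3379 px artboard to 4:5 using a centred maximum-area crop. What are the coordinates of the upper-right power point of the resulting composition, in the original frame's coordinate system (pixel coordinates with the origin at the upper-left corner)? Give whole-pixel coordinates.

x = 911 px, y = 1405 px

1366/3379 < 4/5, so the 4:5 crop keeps the full width 1366 and trims height to 1366 × 5/4 = 1707.50 px.
Top offset = (3379 − 1707.50)/2 = 835.75 px; left offset = 0.
Upper-right is two-thirds across and one-third down within the crop:
x = 0.00 + 2 × 1366.00/3 ≈ 911; y = 835.75 + 1 × 1707.50/3 ≈ 1405.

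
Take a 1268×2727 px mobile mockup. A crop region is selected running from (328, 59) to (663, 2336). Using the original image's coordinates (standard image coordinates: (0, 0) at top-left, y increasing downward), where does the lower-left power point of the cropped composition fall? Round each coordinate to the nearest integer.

x = 440 px, y = 1577 px

Crop width = 663 − 328 = 335 px; one third is 111.67 px.
Crop height = 2336 − 59 = 2277 px; one third is 759.00 px.
The lower-left point is one-third across and two-thirds down within the crop:
x = 328 + 1 × 111.67 ≈ 440; y = 59 + 2 × 759.00 ≈ 1577.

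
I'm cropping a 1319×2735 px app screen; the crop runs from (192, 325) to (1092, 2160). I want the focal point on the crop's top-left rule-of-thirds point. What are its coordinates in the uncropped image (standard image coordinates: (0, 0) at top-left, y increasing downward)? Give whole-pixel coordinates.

Crop width = 1092 − 192 = 900 px; one third is 300.00 px.
Crop height = 2160 − 325 = 1835 px; one third is 611.67 px.
The top-left point is one-third across and one-third down within the crop:
x = 192 + 1 × 300.00 ≈ 492; y = 325 + 1 × 611.67 ≈ 937.

(492, 937)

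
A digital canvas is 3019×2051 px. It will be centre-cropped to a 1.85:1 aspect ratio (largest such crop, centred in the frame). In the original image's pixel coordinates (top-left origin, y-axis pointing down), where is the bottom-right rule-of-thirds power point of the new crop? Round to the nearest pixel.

(2013, 1297)

3019/2051 < 1.85/1, so the 1.85:1 crop keeps the full width 3019 and trims height to 3019 × 1/1.85 = 1631.89 px.
Top offset = (2051 − 1631.89)/2 = 209.55 px; left offset = 0.
Bottom-right is two-thirds across and two-thirds down within the crop:
x = 0.00 + 2 × 3019.00/3 ≈ 2013; y = 209.55 + 2 × 1631.89/3 ≈ 1297.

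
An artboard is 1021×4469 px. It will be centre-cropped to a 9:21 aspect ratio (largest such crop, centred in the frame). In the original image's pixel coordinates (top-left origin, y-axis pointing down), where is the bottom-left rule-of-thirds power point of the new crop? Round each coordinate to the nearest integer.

(340, 2632)

1021/4469 < 9/21, so the 9:21 crop keeps the full width 1021 and trims height to 1021 × 21/9 = 2382.33 px.
Top offset = (4469 − 2382.33)/2 = 1043.33 px; left offset = 0.
Bottom-left is one-third across and two-thirds down within the crop:
x = 0.00 + 1 × 1021.00/3 ≈ 340; y = 1043.33 + 2 × 2382.33/3 ≈ 2632.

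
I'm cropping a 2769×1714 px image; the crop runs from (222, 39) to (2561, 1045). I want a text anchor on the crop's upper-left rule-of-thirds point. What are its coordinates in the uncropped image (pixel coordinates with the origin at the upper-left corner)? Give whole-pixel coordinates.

(1002, 374)

Crop width = 2561 − 222 = 2339 px; one third is 779.67 px.
Crop height = 1045 − 39 = 1006 px; one third is 335.33 px.
The upper-left point is one-third across and one-third down within the crop:
x = 222 + 1 × 779.67 ≈ 1002; y = 39 + 1 × 335.33 ≈ 374.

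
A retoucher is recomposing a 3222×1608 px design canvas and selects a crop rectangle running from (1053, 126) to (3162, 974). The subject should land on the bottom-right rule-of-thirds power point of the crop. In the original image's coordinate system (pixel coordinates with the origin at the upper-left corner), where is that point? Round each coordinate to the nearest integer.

(2459, 691)

Crop width = 3162 − 1053 = 2109 px; one third is 703.00 px.
Crop height = 974 − 126 = 848 px; one third is 282.67 px.
The bottom-right point is two-thirds across and two-thirds down within the crop:
x = 1053 + 2 × 703.00 ≈ 2459; y = 126 + 2 × 282.67 ≈ 691.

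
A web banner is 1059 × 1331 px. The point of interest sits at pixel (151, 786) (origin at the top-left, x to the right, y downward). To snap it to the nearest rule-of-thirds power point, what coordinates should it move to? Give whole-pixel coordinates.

(353, 887)

Third lines: x ∈ {353, 706}, y ∈ {444, 887}.
151 is closer to x = 353; 786 is closer to y = 887.
So the nearest intersection is the lower-left power point.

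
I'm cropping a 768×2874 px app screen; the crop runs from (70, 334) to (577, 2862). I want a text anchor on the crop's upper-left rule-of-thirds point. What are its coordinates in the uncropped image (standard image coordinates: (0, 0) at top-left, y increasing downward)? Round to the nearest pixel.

(239, 1177)

Crop width = 577 − 70 = 507 px; one third is 169.00 px.
Crop height = 2862 − 334 = 2528 px; one third is 842.67 px.
The upper-left point is one-third across and one-third down within the crop:
x = 70 + 1 × 169.00 ≈ 239; y = 334 + 1 × 842.67 ≈ 1177.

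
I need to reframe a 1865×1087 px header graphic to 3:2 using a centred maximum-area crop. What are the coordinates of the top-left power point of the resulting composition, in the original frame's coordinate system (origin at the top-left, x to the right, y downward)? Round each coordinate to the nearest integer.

1865/1087 > 3/2, so the 3:2 crop keeps the full height 1087 and trims width to 1087 × 3/2 = 1630.50 px.
Left offset = (1865 − 1630.50)/2 = 117.25 px; top offset = 0.
Top-left is one-third across and one-third down within the crop:
x = 117.25 + 1 × 1630.50/3 ≈ 661; y = 0.00 + 1 × 1087.00/3 ≈ 362.

x = 661 px, y = 362 px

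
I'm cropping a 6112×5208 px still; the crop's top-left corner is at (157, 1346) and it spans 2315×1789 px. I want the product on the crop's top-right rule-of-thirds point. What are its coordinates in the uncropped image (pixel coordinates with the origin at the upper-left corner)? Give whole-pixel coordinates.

One third of the crop width 2315 is 771.67 px.
One third of the crop height 1789 is 596.33 px.
The top-right point is two-thirds across and one-third down within the crop:
x = 157 + 2 × 771.67 ≈ 1700; y = 1346 + 1 × 596.33 ≈ 1942.

x = 1700 px, y = 1942 px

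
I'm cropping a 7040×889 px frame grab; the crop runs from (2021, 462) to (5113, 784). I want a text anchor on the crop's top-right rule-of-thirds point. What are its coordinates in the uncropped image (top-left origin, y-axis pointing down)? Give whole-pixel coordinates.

(4082, 569)

Crop width = 5113 − 2021 = 3092 px; one third is 1030.67 px.
Crop height = 784 − 462 = 322 px; one third is 107.33 px.
The top-right point is two-thirds across and one-third down within the crop:
x = 2021 + 2 × 1030.67 ≈ 4082; y = 462 + 1 × 107.33 ≈ 569.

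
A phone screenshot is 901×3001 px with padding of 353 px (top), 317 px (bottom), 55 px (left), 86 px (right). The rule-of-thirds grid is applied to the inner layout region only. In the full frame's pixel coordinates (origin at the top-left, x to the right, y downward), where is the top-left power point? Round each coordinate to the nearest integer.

Content width = 901 − 55 − 86 = 760 px; content height = 3001 − 353 − 317 = 2331 px.
Top-left is one-third across and one-third down within the inner layout region.
x = 55 + 1 × 760/3 = 55 + 253.33 ≈ 308
y = 353 + 1 × 2331/3 = 353 + 777.00 ≈ 1130

(308, 1130)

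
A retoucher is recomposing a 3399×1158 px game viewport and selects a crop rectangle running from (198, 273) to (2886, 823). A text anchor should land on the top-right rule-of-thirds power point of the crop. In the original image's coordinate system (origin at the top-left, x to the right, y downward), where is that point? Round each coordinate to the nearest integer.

Crop width = 2886 − 198 = 2688 px; one third is 896.00 px.
Crop height = 823 − 273 = 550 px; one third is 183.33 px.
The top-right point is two-thirds across and one-third down within the crop:
x = 198 + 2 × 896.00 ≈ 1990; y = 273 + 1 × 183.33 ≈ 456.

(1990, 456)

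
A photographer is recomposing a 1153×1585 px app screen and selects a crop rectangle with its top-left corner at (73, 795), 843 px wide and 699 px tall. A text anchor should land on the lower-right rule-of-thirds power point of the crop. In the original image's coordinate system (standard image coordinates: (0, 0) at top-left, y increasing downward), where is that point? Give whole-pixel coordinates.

x = 635 px, y = 1261 px

One third of the crop width 843 is 281.00 px.
One third of the crop height 699 is 233.00 px.
The lower-right point is two-thirds across and two-thirds down within the crop:
x = 73 + 2 × 281.00 ≈ 635; y = 795 + 2 × 233.00 ≈ 1261.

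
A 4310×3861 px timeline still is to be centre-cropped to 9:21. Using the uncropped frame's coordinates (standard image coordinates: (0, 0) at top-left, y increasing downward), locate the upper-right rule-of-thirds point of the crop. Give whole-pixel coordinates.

4310/3861 > 9/21, so the 9:21 crop keeps the full height 3861 and trims width to 3861 × 9/21 = 1654.71 px.
Left offset = (4310 − 1654.71)/2 = 1327.64 px; top offset = 0.
Upper-right is two-thirds across and one-third down within the crop:
x = 1327.64 + 2 × 1654.71/3 ≈ 2431; y = 0.00 + 1 × 3861.00/3 ≈ 1287.

(2431, 1287)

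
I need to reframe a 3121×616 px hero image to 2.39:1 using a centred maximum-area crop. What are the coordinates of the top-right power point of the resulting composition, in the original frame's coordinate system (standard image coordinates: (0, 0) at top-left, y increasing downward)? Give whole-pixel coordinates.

(1806, 205)

3121/616 > 2.39/1, so the 2.39:1 crop keeps the full height 616 and trims width to 616 × 2.39/1 = 1472.24 px.
Left offset = (3121 − 1472.24)/2 = 824.38 px; top offset = 0.
Top-right is two-thirds across and one-third down within the crop:
x = 824.38 + 2 × 1472.24/3 ≈ 1806; y = 0.00 + 1 × 616.00/3 ≈ 205.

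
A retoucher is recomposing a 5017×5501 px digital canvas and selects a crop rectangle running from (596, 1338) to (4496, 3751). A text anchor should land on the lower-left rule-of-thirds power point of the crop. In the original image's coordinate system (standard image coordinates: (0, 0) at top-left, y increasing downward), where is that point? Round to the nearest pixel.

Crop width = 4496 − 596 = 3900 px; one third is 1300.00 px.
Crop height = 3751 − 1338 = 2413 px; one third is 804.33 px.
The lower-left point is one-third across and two-thirds down within the crop:
x = 596 + 1 × 1300.00 ≈ 1896; y = 1338 + 2 × 804.33 ≈ 2947.

(1896, 2947)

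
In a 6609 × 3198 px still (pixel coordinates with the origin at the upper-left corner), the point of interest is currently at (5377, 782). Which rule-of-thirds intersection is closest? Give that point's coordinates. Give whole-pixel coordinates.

x = 4406 px, y = 1066 px

Third lines: x ∈ {2203, 4406}, y ∈ {1066, 2132}.
5377 is closer to x = 4406; 782 is closer to y = 1066.
So the nearest intersection is the upper-right power point.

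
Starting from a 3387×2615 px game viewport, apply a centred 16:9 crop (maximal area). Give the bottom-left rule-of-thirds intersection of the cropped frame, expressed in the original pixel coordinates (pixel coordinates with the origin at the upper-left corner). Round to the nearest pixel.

(1129, 1625)

3387/2615 < 16/9, so the 16:9 crop keeps the full width 3387 and trims height to 3387 × 9/16 = 1905.19 px.
Top offset = (2615 − 1905.19)/2 = 354.91 px; left offset = 0.
Bottom-left is one-third across and two-thirds down within the crop:
x = 0.00 + 1 × 3387.00/3 ≈ 1129; y = 354.91 + 2 × 1905.19/3 ≈ 1625.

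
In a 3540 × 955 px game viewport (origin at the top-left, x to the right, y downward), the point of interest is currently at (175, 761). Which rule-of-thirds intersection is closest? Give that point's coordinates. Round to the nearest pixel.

Third lines: x ∈ {1180, 2360}, y ∈ {318, 637}.
175 is closer to x = 1180; 761 is closer to y = 637.
So the nearest intersection is the lower-left power point.

(1180, 637)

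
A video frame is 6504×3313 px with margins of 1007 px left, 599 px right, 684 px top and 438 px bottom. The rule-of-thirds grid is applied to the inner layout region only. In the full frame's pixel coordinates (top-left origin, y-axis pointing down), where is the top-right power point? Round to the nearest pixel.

x = 4272 px, y = 1414 px

Content width = 6504 − 1007 − 599 = 4898 px; content height = 3313 − 684 − 438 = 2191 px.
Top-right is two-thirds across and one-third down within the inner layout region.
x = 1007 + 2 × 4898/3 = 1007 + 3265.33 ≈ 4272
y = 684 + 1 × 2191/3 = 684 + 730.33 ≈ 1414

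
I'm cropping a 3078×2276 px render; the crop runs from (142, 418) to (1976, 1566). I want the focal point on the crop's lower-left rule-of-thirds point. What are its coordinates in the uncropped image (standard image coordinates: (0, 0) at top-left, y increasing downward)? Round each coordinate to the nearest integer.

(753, 1183)

Crop width = 1976 − 142 = 1834 px; one third is 611.33 px.
Crop height = 1566 − 418 = 1148 px; one third is 382.67 px.
The lower-left point is one-third across and two-thirds down within the crop:
x = 142 + 1 × 611.33 ≈ 753; y = 418 + 2 × 382.67 ≈ 1183.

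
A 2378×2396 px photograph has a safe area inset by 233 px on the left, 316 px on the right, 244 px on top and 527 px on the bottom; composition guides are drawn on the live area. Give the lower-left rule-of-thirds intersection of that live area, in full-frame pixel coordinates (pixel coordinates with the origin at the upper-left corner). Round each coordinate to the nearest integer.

Content width = 2378 − 233 − 316 = 1829 px; content height = 2396 − 244 − 527 = 1625 px.
Lower-left is one-third across and two-thirds down within the live area.
x = 233 + 1 × 1829/3 = 233 + 609.67 ≈ 843
y = 244 + 2 × 1625/3 = 244 + 1083.33 ≈ 1327

x = 843 px, y = 1327 px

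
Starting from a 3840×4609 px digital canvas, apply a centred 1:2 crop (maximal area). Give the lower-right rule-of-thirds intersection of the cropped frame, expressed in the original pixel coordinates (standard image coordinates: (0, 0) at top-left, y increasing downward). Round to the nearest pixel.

3840/4609 > 1/2, so the 1:2 crop keeps the full height 4609 and trims width to 4609 × 1/2 = 2304.50 px.
Left offset = (3840 − 2304.50)/2 = 767.75 px; top offset = 0.
Lower-right is two-thirds across and two-thirds down within the crop:
x = 767.75 + 2 × 2304.50/3 ≈ 2304; y = 0.00 + 2 × 4609.00/3 ≈ 3073.

(2304, 3073)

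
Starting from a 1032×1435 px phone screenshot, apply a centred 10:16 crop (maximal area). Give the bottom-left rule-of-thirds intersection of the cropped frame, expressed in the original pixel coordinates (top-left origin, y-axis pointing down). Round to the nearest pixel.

1032/1435 > 10/16, so the 10:16 crop keeps the full height 1435 and trims width to 1435 × 10/16 = 896.88 px.
Left offset = (1032 − 896.88)/2 = 67.56 px; top offset = 0.
Bottom-left is one-third across and two-thirds down within the crop:
x = 67.56 + 1 × 896.88/3 ≈ 367; y = 0.00 + 2 × 1435.00/3 ≈ 957.

x = 367 px, y = 957 px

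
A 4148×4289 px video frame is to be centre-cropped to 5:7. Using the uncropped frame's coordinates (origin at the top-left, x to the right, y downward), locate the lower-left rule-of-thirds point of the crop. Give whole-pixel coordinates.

4148/4289 > 5/7, so the 5:7 crop keeps the full height 4289 and trims width to 4289 × 5/7 = 3063.57 px.
Left offset = (4148 − 3063.57)/2 = 542.21 px; top offset = 0.
Lower-left is one-third across and two-thirds down within the crop:
x = 542.21 + 1 × 3063.57/3 ≈ 1563; y = 0.00 + 2 × 4289.00/3 ≈ 2859.

(1563, 2859)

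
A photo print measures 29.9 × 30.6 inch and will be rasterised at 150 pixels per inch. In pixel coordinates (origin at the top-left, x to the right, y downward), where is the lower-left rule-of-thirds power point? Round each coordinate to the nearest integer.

(1495, 3060)

In pixels the canvas is 29.9 × 150 = 4485 wide and 30.6 × 150 = 4590 tall.
The lower-left point is one-third across and two-thirds down:
x = 1 × 4485/3 ≈ 1495; y = 2 × 4590/3 ≈ 3060.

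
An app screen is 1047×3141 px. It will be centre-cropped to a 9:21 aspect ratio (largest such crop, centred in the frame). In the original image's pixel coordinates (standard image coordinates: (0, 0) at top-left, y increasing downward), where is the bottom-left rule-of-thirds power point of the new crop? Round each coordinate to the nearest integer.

x = 349 px, y = 1978 px

1047/3141 < 9/21, so the 9:21 crop keeps the full width 1047 and trims height to 1047 × 21/9 = 2443.00 px.
Top offset = (3141 − 2443.00)/2 = 349.00 px; left offset = 0.
Bottom-left is one-third across and two-thirds down within the crop:
x = 0.00 + 1 × 1047.00/3 ≈ 349; y = 349.00 + 2 × 2443.00/3 ≈ 1978.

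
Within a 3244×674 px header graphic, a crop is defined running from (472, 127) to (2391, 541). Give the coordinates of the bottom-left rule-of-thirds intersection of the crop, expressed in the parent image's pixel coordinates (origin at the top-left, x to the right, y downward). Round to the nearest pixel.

Crop width = 2391 − 472 = 1919 px; one third is 639.67 px.
Crop height = 541 − 127 = 414 px; one third is 138.00 px.
The bottom-left point is one-third across and two-thirds down within the crop:
x = 472 + 1 × 639.67 ≈ 1112; y = 127 + 2 × 138.00 ≈ 403.

x = 1112 px, y = 403 px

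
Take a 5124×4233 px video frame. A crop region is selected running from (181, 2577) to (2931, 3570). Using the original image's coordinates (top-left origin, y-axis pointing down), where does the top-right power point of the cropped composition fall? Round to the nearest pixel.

(2014, 2908)

Crop width = 2931 − 181 = 2750 px; one third is 916.67 px.
Crop height = 3570 − 2577 = 993 px; one third is 331.00 px.
The top-right point is two-thirds across and one-third down within the crop:
x = 181 + 2 × 916.67 ≈ 2014; y = 2577 + 1 × 331.00 ≈ 2908.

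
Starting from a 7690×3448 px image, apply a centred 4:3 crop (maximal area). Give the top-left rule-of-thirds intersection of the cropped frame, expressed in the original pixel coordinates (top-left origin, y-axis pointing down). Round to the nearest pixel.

x = 3079 px, y = 1149 px

7690/3448 > 4/3, so the 4:3 crop keeps the full height 3448 and trims width to 3448 × 4/3 = 4597.33 px.
Left offset = (7690 − 4597.33)/2 = 1546.33 px; top offset = 0.
Top-left is one-third across and one-third down within the crop:
x = 1546.33 + 1 × 4597.33/3 ≈ 3079; y = 0.00 + 1 × 3448.00/3 ≈ 1149.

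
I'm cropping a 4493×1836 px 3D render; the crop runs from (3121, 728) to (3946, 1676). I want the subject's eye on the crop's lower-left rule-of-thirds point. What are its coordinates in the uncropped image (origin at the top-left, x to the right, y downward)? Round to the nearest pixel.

Crop width = 3946 − 3121 = 825 px; one third is 275.00 px.
Crop height = 1676 − 728 = 948 px; one third is 316.00 px.
The lower-left point is one-third across and two-thirds down within the crop:
x = 3121 + 1 × 275.00 ≈ 3396; y = 728 + 2 × 316.00 ≈ 1360.

x = 3396 px, y = 1360 px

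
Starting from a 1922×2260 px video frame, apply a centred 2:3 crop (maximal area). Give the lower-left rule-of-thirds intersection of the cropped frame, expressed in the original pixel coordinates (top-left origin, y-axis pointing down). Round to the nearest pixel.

1922/2260 > 2/3, so the 2:3 crop keeps the full height 2260 and trims width to 2260 × 2/3 = 1506.67 px.
Left offset = (1922 − 1506.67)/2 = 207.67 px; top offset = 0.
Lower-left is one-third across and two-thirds down within the crop:
x = 207.67 + 1 × 1506.67/3 ≈ 710; y = 0.00 + 2 × 2260.00/3 ≈ 1507.

x = 710 px, y = 1507 px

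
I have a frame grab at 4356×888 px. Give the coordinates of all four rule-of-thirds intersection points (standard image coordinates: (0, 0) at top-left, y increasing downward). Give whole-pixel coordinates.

(1452, 296), (2904, 296), (1452, 592), (2904, 592)

One third of 4356 is 1452; one third of 888 is 296.
Vertical third lines at x = 1452 and x = 2904; horizontal third lines at y = 296 and y = 592.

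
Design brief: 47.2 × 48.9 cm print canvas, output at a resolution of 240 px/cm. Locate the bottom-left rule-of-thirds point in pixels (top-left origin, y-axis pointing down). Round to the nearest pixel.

In pixels the canvas is 47.2 × 240 = 11328 wide and 48.9 × 240 = 11736 tall.
The bottom-left point is one-third across and two-thirds down:
x = 1 × 11328/3 ≈ 3776; y = 2 × 11736/3 ≈ 7824.

x = 3776 px, y = 7824 px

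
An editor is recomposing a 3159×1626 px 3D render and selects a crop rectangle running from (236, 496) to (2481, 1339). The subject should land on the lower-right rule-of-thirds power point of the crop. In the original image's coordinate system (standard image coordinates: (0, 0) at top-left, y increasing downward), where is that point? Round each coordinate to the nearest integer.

Crop width = 2481 − 236 = 2245 px; one third is 748.33 px.
Crop height = 1339 − 496 = 843 px; one third is 281.00 px.
The lower-right point is two-thirds across and two-thirds down within the crop:
x = 236 + 2 × 748.33 ≈ 1733; y = 496 + 2 × 281.00 ≈ 1058.

x = 1733 px, y = 1058 px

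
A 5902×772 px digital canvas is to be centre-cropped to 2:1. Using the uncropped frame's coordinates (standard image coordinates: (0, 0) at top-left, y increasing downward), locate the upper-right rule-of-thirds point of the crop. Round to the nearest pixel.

(3208, 257)

5902/772 > 2/1, so the 2:1 crop keeps the full height 772 and trims width to 772 × 2/1 = 1544.00 px.
Left offset = (5902 − 1544.00)/2 = 2179.00 px; top offset = 0.
Upper-right is two-thirds across and one-third down within the crop:
x = 2179.00 + 2 × 1544.00/3 ≈ 3208; y = 0.00 + 1 × 772.00/3 ≈ 257.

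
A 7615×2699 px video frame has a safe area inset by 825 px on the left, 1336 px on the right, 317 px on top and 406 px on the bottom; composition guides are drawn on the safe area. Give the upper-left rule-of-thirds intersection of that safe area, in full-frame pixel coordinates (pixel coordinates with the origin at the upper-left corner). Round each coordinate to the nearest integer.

(2643, 976)

Content width = 7615 − 825 − 1336 = 5454 px; content height = 2699 − 317 − 406 = 1976 px.
Upper-left is one-third across and one-third down within the safe area.
x = 825 + 1 × 5454/3 = 825 + 1818.00 ≈ 2643
y = 317 + 1 × 1976/3 = 317 + 658.67 ≈ 976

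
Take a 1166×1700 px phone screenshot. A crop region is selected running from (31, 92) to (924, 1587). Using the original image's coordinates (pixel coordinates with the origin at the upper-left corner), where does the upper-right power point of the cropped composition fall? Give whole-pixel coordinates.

(626, 590)

Crop width = 924 − 31 = 893 px; one third is 297.67 px.
Crop height = 1587 − 92 = 1495 px; one third is 498.33 px.
The upper-right point is two-thirds across and one-third down within the crop:
x = 31 + 2 × 297.67 ≈ 626; y = 92 + 1 × 498.33 ≈ 590.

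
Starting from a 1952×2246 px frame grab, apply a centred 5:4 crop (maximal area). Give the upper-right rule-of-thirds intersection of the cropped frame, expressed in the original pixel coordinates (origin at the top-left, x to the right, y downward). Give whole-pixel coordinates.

(1301, 863)

1952/2246 < 5/4, so the 5:4 crop keeps the full width 1952 and trims height to 1952 × 4/5 = 1561.60 px.
Top offset = (2246 − 1561.60)/2 = 342.20 px; left offset = 0.
Upper-right is two-thirds across and one-third down within the crop:
x = 0.00 + 2 × 1952.00/3 ≈ 1301; y = 342.20 + 1 × 1561.60/3 ≈ 863.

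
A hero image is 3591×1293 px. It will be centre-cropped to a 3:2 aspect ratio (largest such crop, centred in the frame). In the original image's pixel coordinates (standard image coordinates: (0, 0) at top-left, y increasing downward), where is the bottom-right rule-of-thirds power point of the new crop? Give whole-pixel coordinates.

3591/1293 > 3/2, so the 3:2 crop keeps the full height 1293 and trims width to 1293 × 3/2 = 1939.50 px.
Left offset = (3591 − 1939.50)/2 = 825.75 px; top offset = 0.
Bottom-right is two-thirds across and two-thirds down within the crop:
x = 825.75 + 2 × 1939.50/3 ≈ 2119; y = 0.00 + 2 × 1293.00/3 ≈ 862.

x = 2119 px, y = 862 px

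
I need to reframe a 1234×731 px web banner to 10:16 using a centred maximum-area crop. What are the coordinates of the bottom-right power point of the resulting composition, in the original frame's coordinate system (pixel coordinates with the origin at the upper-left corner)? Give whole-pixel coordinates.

1234/731 > 10/16, so the 10:16 crop keeps the full height 731 and trims width to 731 × 10/16 = 456.88 px.
Left offset = (1234 − 456.88)/2 = 388.56 px; top offset = 0.
Bottom-right is two-thirds across and two-thirds down within the crop:
x = 388.56 + 2 × 456.88/3 ≈ 693; y = 0.00 + 2 × 731.00/3 ≈ 487.

(693, 487)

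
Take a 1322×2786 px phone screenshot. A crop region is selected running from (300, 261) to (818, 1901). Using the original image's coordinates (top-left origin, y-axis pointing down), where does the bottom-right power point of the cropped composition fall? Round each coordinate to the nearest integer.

Crop width = 818 − 300 = 518 px; one third is 172.67 px.
Crop height = 1901 − 261 = 1640 px; one third is 546.67 px.
The bottom-right point is two-thirds across and two-thirds down within the crop:
x = 300 + 2 × 172.67 ≈ 645; y = 261 + 2 × 546.67 ≈ 1354.

(645, 1354)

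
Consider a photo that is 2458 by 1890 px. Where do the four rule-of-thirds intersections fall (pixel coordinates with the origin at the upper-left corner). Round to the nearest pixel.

One third of 2458 is 819.33; one third of 1890 is 630.
Vertical third lines at x = 819 and x = 1639; horizontal third lines at y = 630 and y = 1260.

(819, 630), (1639, 630), (819, 1260), (1639, 1260)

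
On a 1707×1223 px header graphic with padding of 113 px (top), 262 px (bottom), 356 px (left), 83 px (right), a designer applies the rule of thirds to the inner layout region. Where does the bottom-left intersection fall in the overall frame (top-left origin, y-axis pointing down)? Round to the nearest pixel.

Content width = 1707 − 356 − 83 = 1268 px; content height = 1223 − 113 − 262 = 848 px.
Bottom-left is one-third across and two-thirds down within the inner layout region.
x = 356 + 1 × 1268/3 = 356 + 422.67 ≈ 779
y = 113 + 2 × 848/3 = 113 + 565.33 ≈ 678

x = 779 px, y = 678 px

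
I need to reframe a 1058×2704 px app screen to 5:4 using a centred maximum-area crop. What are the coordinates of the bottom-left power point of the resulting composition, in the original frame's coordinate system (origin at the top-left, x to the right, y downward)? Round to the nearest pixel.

1058/2704 < 5/4, so the 5:4 crop keeps the full width 1058 and trims height to 1058 × 4/5 = 846.40 px.
Top offset = (2704 − 846.40)/2 = 928.80 px; left offset = 0.
Bottom-left is one-third across and two-thirds down within the crop:
x = 0.00 + 1 × 1058.00/3 ≈ 353; y = 928.80 + 2 × 846.40/3 ≈ 1493.

(353, 1493)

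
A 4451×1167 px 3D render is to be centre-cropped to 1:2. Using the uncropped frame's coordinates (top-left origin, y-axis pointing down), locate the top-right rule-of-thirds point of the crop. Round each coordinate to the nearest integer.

4451/1167 > 1/2, so the 1:2 crop keeps the full height 1167 and trims width to 1167 × 1/2 = 583.50 px.
Left offset = (4451 − 583.50)/2 = 1933.75 px; top offset = 0.
Top-right is two-thirds across and one-third down within the crop:
x = 1933.75 + 2 × 583.50/3 ≈ 2323; y = 0.00 + 1 × 1167.00/3 ≈ 389.

(2323, 389)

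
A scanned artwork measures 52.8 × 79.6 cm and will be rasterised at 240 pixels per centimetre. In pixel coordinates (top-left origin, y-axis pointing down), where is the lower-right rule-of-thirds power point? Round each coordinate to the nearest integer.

In pixels the canvas is 52.8 × 240 = 12672 wide and 79.6 × 240 = 19104 tall.
The lower-right point is two-thirds across and two-thirds down:
x = 2 × 12672/3 ≈ 8448; y = 2 × 19104/3 ≈ 12736.

x = 8448 px, y = 12736 px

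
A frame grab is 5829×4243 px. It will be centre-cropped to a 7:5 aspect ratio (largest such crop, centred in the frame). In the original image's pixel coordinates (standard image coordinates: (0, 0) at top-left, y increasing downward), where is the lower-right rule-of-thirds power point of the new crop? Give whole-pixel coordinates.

5829/4243 < 7/5, so the 7:5 crop keeps the full width 5829 and trims height to 5829 × 5/7 = 4163.57 px.
Top offset = (4243 − 4163.57)/2 = 39.71 px; left offset = 0.
Lower-right is two-thirds across and two-thirds down within the crop:
x = 0.00 + 2 × 5829.00/3 ≈ 3886; y = 39.71 + 2 × 4163.57/3 ≈ 2815.

x = 3886 px, y = 2815 px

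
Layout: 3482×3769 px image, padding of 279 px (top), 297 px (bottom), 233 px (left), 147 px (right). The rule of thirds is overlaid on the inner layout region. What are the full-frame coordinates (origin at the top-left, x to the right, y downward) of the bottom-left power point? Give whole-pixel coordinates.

x = 1267 px, y = 2408 px

Content width = 3482 − 233 − 147 = 3102 px; content height = 3769 − 279 − 297 = 3193 px.
Bottom-left is one-third across and two-thirds down within the inner layout region.
x = 233 + 1 × 3102/3 = 233 + 1034.00 ≈ 1267
y = 279 + 2 × 3193/3 = 279 + 2128.67 ≈ 2408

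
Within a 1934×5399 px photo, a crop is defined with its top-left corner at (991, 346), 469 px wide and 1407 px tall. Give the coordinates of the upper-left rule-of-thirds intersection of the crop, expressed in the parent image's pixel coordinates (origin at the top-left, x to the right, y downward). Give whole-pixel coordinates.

(1147, 815)

One third of the crop width 469 is 156.33 px.
One third of the crop height 1407 is 469.00 px.
The upper-left point is one-third across and one-third down within the crop:
x = 991 + 1 × 156.33 ≈ 1147; y = 346 + 1 × 469.00 ≈ 815.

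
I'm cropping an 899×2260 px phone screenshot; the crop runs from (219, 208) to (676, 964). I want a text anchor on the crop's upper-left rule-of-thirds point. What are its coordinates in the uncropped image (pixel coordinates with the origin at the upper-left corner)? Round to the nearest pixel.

(371, 460)

Crop width = 676 − 219 = 457 px; one third is 152.33 px.
Crop height = 964 − 208 = 756 px; one third is 252.00 px.
The upper-left point is one-third across and one-third down within the crop:
x = 219 + 1 × 152.33 ≈ 371; y = 208 + 1 × 252.00 ≈ 460.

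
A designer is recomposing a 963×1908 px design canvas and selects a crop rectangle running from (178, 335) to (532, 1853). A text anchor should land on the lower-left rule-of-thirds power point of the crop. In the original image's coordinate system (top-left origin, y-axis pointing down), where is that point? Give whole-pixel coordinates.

Crop width = 532 − 178 = 354 px; one third is 118.00 px.
Crop height = 1853 − 335 = 1518 px; one third is 506.00 px.
The lower-left point is one-third across and two-thirds down within the crop:
x = 178 + 1 × 118.00 ≈ 296; y = 335 + 2 × 506.00 ≈ 1347.

(296, 1347)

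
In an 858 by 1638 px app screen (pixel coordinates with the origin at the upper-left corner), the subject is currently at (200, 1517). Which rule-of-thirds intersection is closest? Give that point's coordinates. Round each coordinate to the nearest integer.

x = 286 px, y = 1092 px

Third lines: x ∈ {286, 572}, y ∈ {546, 1092}.
200 is closer to x = 286; 1517 is closer to y = 1092.
So the nearest intersection is the lower-left power point.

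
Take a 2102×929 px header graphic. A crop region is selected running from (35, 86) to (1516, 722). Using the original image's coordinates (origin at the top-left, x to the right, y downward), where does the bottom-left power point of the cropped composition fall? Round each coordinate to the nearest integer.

x = 529 px, y = 510 px

Crop width = 1516 − 35 = 1481 px; one third is 493.67 px.
Crop height = 722 − 86 = 636 px; one third is 212.00 px.
The bottom-left point is one-third across and two-thirds down within the crop:
x = 35 + 1 × 493.67 ≈ 529; y = 86 + 2 × 212.00 ≈ 510.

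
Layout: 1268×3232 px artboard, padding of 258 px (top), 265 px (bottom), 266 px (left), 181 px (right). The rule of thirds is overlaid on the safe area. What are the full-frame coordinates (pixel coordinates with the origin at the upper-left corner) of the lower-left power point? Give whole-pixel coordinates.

(540, 2064)

Content width = 1268 − 266 − 181 = 821 px; content height = 3232 − 258 − 265 = 2709 px.
Lower-left is one-third across and two-thirds down within the safe area.
x = 266 + 1 × 821/3 = 266 + 273.67 ≈ 540
y = 258 + 2 × 2709/3 = 258 + 1806.00 ≈ 2064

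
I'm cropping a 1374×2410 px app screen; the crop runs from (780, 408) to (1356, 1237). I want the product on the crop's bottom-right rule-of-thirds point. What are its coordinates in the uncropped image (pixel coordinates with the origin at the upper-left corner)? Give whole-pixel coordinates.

x = 1164 px, y = 961 px

Crop width = 1356 − 780 = 576 px; one third is 192.00 px.
Crop height = 1237 − 408 = 829 px; one third is 276.33 px.
The bottom-right point is two-thirds across and two-thirds down within the crop:
x = 780 + 2 × 192.00 ≈ 1164; y = 408 + 2 × 276.33 ≈ 961.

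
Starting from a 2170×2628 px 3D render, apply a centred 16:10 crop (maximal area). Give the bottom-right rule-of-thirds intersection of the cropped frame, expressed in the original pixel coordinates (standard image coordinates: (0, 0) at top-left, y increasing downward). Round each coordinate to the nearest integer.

2170/2628 < 16/10, so the 16:10 crop keeps the full width 2170 and trims height to 2170 × 10/16 = 1356.25 px.
Top offset = (2628 − 1356.25)/2 = 635.88 px; left offset = 0.
Bottom-right is two-thirds across and two-thirds down within the crop:
x = 0.00 + 2 × 2170.00/3 ≈ 1447; y = 635.88 + 2 × 1356.25/3 ≈ 1540.

x = 1447 px, y = 1540 px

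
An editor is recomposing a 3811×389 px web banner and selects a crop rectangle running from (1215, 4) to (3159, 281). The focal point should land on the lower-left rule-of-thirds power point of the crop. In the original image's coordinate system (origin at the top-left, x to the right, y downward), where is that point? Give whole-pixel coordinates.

Crop width = 3159 − 1215 = 1944 px; one third is 648.00 px.
Crop height = 281 − 4 = 277 px; one third is 92.33 px.
The lower-left point is one-third across and two-thirds down within the crop:
x = 1215 + 1 × 648.00 ≈ 1863; y = 4 + 2 × 92.33 ≈ 189.

(1863, 189)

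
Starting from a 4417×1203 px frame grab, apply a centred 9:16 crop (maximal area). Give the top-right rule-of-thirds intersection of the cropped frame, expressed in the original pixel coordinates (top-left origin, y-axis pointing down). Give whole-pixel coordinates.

4417/1203 > 9/16, so the 9:16 crop keeps the full height 1203 and trims width to 1203 × 9/16 = 676.69 px.
Left offset = (4417 − 676.69)/2 = 1870.16 px; top offset = 0.
Top-right is two-thirds across and one-third down within the crop:
x = 1870.16 + 2 × 676.69/3 ≈ 2321; y = 0.00 + 1 × 1203.00/3 ≈ 401.

x = 2321 px, y = 401 px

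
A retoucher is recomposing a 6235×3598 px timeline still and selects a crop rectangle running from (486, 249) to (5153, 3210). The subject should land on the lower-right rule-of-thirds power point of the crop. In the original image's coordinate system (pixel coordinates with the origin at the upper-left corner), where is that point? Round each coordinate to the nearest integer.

(3597, 2223)

Crop width = 5153 − 486 = 4667 px; one third is 1555.67 px.
Crop height = 3210 − 249 = 2961 px; one third is 987.00 px.
The lower-right point is two-thirds across and two-thirds down within the crop:
x = 486 + 2 × 1555.67 ≈ 3597; y = 249 + 2 × 987.00 ≈ 2223.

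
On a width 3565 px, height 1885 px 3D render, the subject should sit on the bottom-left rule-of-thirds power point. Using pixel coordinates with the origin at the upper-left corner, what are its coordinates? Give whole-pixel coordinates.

The bottom-left point sits one-third of the way across and two-thirds of the way down.
x = 1 × 3565/3 ≈ 1188; y = 2 × 1885/3 ≈ 1257.

(1188, 1257)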